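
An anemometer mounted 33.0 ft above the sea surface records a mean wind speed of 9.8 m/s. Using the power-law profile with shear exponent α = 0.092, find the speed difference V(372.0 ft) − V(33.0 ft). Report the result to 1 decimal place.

2.4 m/s

Power law: V₂ = V₁ · (z₂/z₁)^α = 9.8 × (11.2727)^0.092 = 12.2465 m/s
ΔV = 12.2465 − 9.8 = 2.4465 m/s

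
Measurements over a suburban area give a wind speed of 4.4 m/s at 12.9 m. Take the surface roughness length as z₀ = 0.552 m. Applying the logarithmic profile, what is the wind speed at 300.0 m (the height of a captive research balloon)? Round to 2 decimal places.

8.79 m/s

Log law: V(z) ∝ ln(z/z₀), so V₂/V₁ = ln(z₂/z₀) / ln(z₁/z₀).
ln(300.0/0.552) = 6.2980, ln(12.9/0.552) = 3.1514
V₂ = 4.4 × 6.2980/3.1514 = 4.4 × 1.9985 = 8.7932 m/s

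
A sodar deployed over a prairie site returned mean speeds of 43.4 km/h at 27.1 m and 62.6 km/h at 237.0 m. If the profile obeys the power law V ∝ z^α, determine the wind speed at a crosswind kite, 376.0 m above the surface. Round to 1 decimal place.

67.7 km/h

First find α: α = ln(V₂/V₁)/ln(z₂/z₁) = ln(62.6/43.4)/ln(237.0/27.1) = 0.36631/2.16853 = 0.1689
Extrapolate from 237.0 m to 376.0 m: V₃ = 62.6 × (376.0/237.0)^0.1689 = 62.6 × 1.0811 = 67.6756 km/h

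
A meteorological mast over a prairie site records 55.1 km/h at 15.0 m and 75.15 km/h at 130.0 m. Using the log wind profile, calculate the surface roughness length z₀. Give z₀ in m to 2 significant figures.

Log law: V(z) ∝ ln(z/z₀). With r = V₁/V₂ = 55.1/75.15 = 0.73320,
r · ln(z₂/z₀) = ln(z₁/z₀) ⇒ ln z₀ = (ln z₁ − r·ln z₂)/(1 − r)
ln z₀ = (2.70805 − 0.73320×4.86753) / 0.26680 = -3.2265
z₀ = exp(-3.2265) = 0.03970 m

z₀ ≈ 0.040 m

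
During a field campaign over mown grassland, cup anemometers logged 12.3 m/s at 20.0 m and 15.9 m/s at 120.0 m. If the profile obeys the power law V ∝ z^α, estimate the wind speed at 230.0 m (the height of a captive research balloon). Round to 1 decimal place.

First find α: α = ln(V₂/V₁)/ln(z₂/z₁) = ln(15.9/12.3)/ln(120.0/20.0) = 0.25672/1.79176 = 0.1433
Extrapolate from 120.0 m to 230.0 m: V₃ = 15.9 × (230.0/120.0)^0.1433 = 15.9 × 1.0977 = 17.4534 m/s

17.5 m/s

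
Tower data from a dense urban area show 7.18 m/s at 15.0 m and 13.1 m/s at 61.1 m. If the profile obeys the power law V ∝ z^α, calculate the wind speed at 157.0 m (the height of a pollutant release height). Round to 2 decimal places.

19.62 m/s

First find α: α = ln(V₂/V₁)/ln(z₂/z₁) = ln(13.1/7.18)/ln(61.1/15.0) = 0.60131/1.40446 = 0.4281
Extrapolate from 61.1 m to 157.0 m: V₃ = 13.1 × (157.0/61.1)^0.4281 = 13.1 × 1.4979 = 19.6223 m/s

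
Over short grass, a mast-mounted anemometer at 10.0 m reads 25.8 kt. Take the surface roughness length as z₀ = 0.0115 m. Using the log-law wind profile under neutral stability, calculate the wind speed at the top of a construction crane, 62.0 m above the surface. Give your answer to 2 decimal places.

32.76 kt

Log law: V(z) ∝ ln(z/z₀), so V₂/V₁ = ln(z₂/z₀) / ln(z₁/z₀).
ln(62.0/0.0115) = 8.5925, ln(10.0/0.0115) = 6.7680
V₂ = 25.8 × 8.5925/6.7680 = 25.8 × 1.2696 = 32.7553 kt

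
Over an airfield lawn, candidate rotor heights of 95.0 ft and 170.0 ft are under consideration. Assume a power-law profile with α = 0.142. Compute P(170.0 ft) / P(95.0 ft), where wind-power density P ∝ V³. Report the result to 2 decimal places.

1.28

Speed ratio: V_B/V_A = (z_B/z_A)^α = (170.0/95.0)^0.142 = (1.7895)^0.142 = 1.08614
Power-density ratio: P_B/P_A = (V_B/V_A)³ = (1.08614)³ = 1.28133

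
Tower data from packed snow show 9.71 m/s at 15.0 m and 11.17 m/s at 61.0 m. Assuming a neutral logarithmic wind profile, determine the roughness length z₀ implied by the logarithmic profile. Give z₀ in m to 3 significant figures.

Log law: V(z) ∝ ln(z/z₀). With r = V₁/V₂ = 9.71/11.17 = 0.86929,
r · ln(z₂/z₀) = ln(z₁/z₀) ⇒ ln z₀ = (ln z₁ − r·ln z₂)/(1 − r)
ln z₀ = (2.70805 − 0.86929×4.11087) / 0.13071 = -6.6217
z₀ = exp(-6.6217) = 0.001331 m

z₀ ≈ 0.00133 m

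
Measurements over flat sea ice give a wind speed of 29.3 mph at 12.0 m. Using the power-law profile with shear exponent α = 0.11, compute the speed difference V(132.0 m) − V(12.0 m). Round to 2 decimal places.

Power law: V₂ = V₁ · (z₂/z₁)^α = 29.3 × (11.0000)^0.11 = 38.1435 mph
ΔV = 38.1435 − 29.3 = 8.8435 mph

8.84 mph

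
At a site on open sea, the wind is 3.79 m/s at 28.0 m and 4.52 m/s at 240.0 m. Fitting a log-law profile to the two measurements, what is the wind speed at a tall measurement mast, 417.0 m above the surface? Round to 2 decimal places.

4.71 m/s

Log law: V ∝ ln(z/z₀). From the pair, with r = V₁/V₂ = 0.83850,
ln z₀ = (ln z₁ − r·ln z₂)/(1 − r) = (3.3322 − 0.83850×5.4806)/0.16150 = -7.8220 → z₀ = 0.0004008 m
V₃ = V₁ · ln(z₃/z₀)/ln(z₁/z₀) = 3.79 × 13.8551/11.1542 = 4.7077 m/s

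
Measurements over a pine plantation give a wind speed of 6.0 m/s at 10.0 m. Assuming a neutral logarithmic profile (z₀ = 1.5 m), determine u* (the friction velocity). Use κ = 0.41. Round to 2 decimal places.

u* ≈ 1.30 m/s

Log law: V(z) = (u*/κ) · ln(z/z₀) ⇒ u* = κ · V / ln(z/z₀)
u* = 0.41 × 6.0 / ln(10.0/1.5) = 0.41 × 6.0 / 1.8971
   = 2.4600 / 1.8971 = 1.2967 m/s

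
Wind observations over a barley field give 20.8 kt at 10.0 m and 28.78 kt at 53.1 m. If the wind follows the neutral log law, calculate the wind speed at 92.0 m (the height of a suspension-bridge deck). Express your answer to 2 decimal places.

31.41 kt

Log law: V ∝ ln(z/z₀). From the pair, with r = V₁/V₂ = 0.72272,
ln z₀ = (ln z₁ − r·ln z₂)/(1 − r) = (2.3026 − 0.72272×3.9722)/0.27728 = -2.0492 → z₀ = 0.1288 m
V₃ = V₁ · ln(z₃/z₀)/ln(z₁/z₀) = 20.8 × 6.5710/4.3518 = 31.4069 kt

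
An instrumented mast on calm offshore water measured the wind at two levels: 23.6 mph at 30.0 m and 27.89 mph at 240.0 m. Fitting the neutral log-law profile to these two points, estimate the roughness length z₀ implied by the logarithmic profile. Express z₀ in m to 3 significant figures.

Log law: V(z) ∝ ln(z/z₀). With r = V₁/V₂ = 23.6/27.89 = 0.84618,
r · ln(z₂/z₀) = ln(z₁/z₀) ⇒ ln z₀ = (ln z₁ − r·ln z₂)/(1 − r)
ln z₀ = (3.40120 − 0.84618×5.48064) / 0.15382 = -8.0382
z₀ = exp(-8.0382) = 0.0003229 m

z₀ ≈ 0.000323 m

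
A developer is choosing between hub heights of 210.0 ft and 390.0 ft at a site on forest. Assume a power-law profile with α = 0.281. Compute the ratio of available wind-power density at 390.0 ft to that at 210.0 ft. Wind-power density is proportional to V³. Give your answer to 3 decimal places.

Speed ratio: V_B/V_A = (z_B/z_A)^α = (390.0/210.0)^0.281 = (1.8571)^0.281 = 1.19000
Power-density ratio: P_B/P_A = (V_B/V_A)³ = (1.19000)³ = 1.68514

1.685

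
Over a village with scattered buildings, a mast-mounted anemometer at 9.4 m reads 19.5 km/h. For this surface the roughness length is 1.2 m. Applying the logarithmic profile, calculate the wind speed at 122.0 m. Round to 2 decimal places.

Log law: V(z) ∝ ln(z/z₀), so V₂/V₁ = ln(z₂/z₀) / ln(z₁/z₀).
ln(122.0/1.2) = 4.6217, ln(9.4/1.2) = 2.0584
V₂ = 19.5 × 4.6217/2.0584 = 19.5 × 2.2453 = 43.7834 km/h

43.78 km/h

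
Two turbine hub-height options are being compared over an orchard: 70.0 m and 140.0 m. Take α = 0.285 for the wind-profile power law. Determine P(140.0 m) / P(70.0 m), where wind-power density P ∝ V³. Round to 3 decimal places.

1.809

Speed ratio: V_B/V_A = (z_B/z_A)^α = (140.0/70.0)^0.285 = (2.0000)^0.285 = 1.21841
Power-density ratio: P_B/P_A = (V_B/V_A)³ = (1.21841)³ = 1.80876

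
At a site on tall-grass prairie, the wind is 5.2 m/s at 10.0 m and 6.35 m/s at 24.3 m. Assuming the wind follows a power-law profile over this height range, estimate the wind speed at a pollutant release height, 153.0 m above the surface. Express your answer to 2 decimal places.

First find α: α = ln(V₂/V₁)/ln(z₂/z₁) = ln(6.35/5.2)/ln(24.3/10.0) = 0.19980/0.88789 = 0.2250
Extrapolate from 24.3 m to 153.0 m: V₃ = 6.35 × (153.0/24.3)^0.2250 = 6.35 × 1.5129 = 9.6070 m/s

9.61 m/s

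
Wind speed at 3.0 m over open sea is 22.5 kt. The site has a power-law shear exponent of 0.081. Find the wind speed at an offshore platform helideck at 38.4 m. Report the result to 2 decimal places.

Power-law profile: V₂ = V₁ · (z₂/z₁)^α
V₂ = 22.5 × (38.4/3.0)^0.081 = 22.5 × (12.8000)^0.081
    = 22.5 × 1.2294 = 27.6609 kt

27.66 kt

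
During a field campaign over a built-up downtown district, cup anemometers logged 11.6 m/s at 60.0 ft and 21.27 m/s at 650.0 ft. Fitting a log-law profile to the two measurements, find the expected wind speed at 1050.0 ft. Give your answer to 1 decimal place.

23.2 m/s

Log law: V ∝ ln(z/z₀). From the pair, with r = V₁/V₂ = 0.54537,
ln z₀ = (ln z₁ − r·ln z₂)/(1 − r) = (4.0943 − 0.54537×6.4770)/0.45463 = 1.2362 → z₀ = 3.442 ft
V₃ = V₁ · ln(z₃/z₀)/ln(z₁/z₀) = 11.6 × 5.7204/2.8582 = 23.2164 m/s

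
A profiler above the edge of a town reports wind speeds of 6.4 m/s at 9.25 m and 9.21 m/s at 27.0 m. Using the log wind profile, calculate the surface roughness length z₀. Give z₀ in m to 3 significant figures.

Log law: V(z) ∝ ln(z/z₀). With r = V₁/V₂ = 6.4/9.21 = 0.69490,
r · ln(z₂/z₀) = ln(z₁/z₀) ⇒ ln z₀ = (ln z₁ − r·ln z₂)/(1 − r)
ln z₀ = (2.22462 − 0.69490×3.29584) / 0.30510 = -0.2152
z₀ = exp(-0.2152) = 0.8064 m

z₀ ≈ 0.806 m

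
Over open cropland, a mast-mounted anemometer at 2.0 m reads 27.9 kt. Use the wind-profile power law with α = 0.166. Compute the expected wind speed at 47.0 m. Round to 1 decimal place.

47.1 kt

Power-law profile: V₂ = V₁ · (z₂/z₁)^α
V₂ = 27.9 × (47.0/2.0)^0.166 = 27.9 × (23.5000)^0.166
    = 27.9 × 1.6889 = 47.1196 kt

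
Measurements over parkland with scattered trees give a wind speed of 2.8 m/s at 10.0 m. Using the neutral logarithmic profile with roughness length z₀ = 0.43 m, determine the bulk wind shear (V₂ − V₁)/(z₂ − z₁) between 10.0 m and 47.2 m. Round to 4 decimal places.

Log law: V₂ = V₁ · ln(z₂/z₀)/ln(z₁/z₀) = 2.8 × 4.6984/3.1466 = 4.1809 m/s
ΔV/Δz = (4.1809 − 2.8)/(47.2 − 10.0) = 1.3809/37.2000 = 0.03712 m/s/m

0.0371 m/s/m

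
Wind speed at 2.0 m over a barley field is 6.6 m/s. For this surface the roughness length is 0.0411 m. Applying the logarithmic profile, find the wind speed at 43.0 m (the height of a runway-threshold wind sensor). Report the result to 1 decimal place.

Log law: V(z) ∝ ln(z/z₀), so V₂/V₁ = ln(z₂/z₀) / ln(z₁/z₀).
ln(43.0/0.0411) = 6.9529, ln(2.0/0.0411) = 3.8849
V₂ = 6.6 × 6.9529/3.8849 = 6.6 × 1.7897 = 11.8123 m/s

11.8 m/s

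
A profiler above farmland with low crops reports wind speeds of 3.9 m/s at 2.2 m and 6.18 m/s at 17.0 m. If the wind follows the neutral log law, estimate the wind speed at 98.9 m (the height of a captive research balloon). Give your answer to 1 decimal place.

8.1 m/s

Log law: V ∝ ln(z/z₀). From the pair, with r = V₁/V₂ = 0.63107,
ln z₀ = (ln z₁ − r·ln z₂)/(1 − r) = (0.7885 − 0.63107×2.8332)/0.36893 = -2.7092 → z₀ = 0.06659 m
V₃ = V₁ · ln(z₃/z₀)/ln(z₁/z₀) = 3.9 × 7.3033/3.4976 = 8.1435 m/s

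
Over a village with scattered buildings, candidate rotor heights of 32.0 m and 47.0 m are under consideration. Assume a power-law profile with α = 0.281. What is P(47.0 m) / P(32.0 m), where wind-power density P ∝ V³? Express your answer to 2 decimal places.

1.38

Speed ratio: V_B/V_A = (z_B/z_A)^α = (47.0/32.0)^0.281 = (1.4688)^0.281 = 1.11407
Power-density ratio: P_B/P_A = (V_B/V_A)³ = (1.11407)³ = 1.38273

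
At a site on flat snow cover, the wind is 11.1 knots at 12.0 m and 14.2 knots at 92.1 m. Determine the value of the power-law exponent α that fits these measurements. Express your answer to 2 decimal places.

Power law: V₂/V₁ = (z₂/z₁)^α ⇒ α = ln(V₂/V₁) / ln(z₂/z₁)
α = ln(14.2/11.1) / ln(92.1/12.0) = ln(1.2793) / ln(7.6750)
  = 0.24630 / 2.03797 = 0.12085

α ≈ 0.12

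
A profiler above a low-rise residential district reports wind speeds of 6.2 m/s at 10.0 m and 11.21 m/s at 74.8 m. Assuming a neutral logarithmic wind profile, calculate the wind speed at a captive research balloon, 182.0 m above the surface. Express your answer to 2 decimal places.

Log law: V ∝ ln(z/z₀). From the pair, with r = V₁/V₂ = 0.55308,
ln z₀ = (ln z₁ − r·ln z₂)/(1 − r) = (2.3026 − 0.55308×4.3148)/0.44692 = -0.1876 → z₀ = 0.8289 m
V₃ = V₁ · ln(z₃/z₀)/ln(z₁/z₀) = 6.2 × 5.3916/2.4902 = 13.4239 m/s

13.42 m/s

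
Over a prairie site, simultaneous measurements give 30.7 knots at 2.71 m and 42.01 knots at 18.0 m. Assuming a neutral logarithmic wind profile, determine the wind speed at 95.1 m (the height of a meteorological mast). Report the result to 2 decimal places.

51.95 knots

Log law: V ∝ ln(z/z₀). From the pair, with r = V₁/V₂ = 0.73078,
ln z₀ = (ln z₁ − r·ln z₂)/(1 − r) = (0.9969 − 0.73078×2.8904)/0.26922 = -4.1426 → z₀ = 0.01588 m
V₃ = V₁ · ln(z₃/z₀)/ln(z₁/z₀) = 30.7 × 8.6975/5.1395 = 51.9529 knots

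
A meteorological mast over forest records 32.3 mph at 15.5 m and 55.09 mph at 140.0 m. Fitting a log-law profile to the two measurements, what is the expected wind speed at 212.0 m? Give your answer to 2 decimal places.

59.39 mph

Log law: V ∝ ln(z/z₀). From the pair, with r = V₁/V₂ = 0.58631,
ln z₀ = (ln z₁ − r·ln z₂)/(1 − r) = (2.7408 − 0.58631×4.9416)/0.41369 = -0.3783 → z₀ = 0.6850 m
V₃ = V₁ · ln(z₃/z₀)/ln(z₁/z₀) = 32.3 × 5.7349/3.1192 = 59.3869 mph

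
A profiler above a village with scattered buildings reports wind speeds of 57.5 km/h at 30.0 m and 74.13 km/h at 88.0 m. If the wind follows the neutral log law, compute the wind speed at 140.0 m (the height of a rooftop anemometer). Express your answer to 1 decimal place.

Log law: V ∝ ln(z/z₀). From the pair, with r = V₁/V₂ = 0.77566,
ln z₀ = (ln z₁ − r·ln z₂)/(1 − r) = (3.4012 − 0.77566×4.4773)/0.22434 = -0.3197 → z₀ = 0.7264 m
V₃ = V₁ · ln(z₃/z₀)/ln(z₁/z₀) = 57.5 × 5.2613/3.7209 = 81.3051 km/h

81.3 km/h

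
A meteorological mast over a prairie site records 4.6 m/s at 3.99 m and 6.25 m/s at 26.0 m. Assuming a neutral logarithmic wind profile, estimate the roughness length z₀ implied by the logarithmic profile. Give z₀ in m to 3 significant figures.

z₀ ≈ 0.0215 m

Log law: V(z) ∝ ln(z/z₀). With r = V₁/V₂ = 4.6/6.25 = 0.73600,
r · ln(z₂/z₀) = ln(z₁/z₀) ⇒ ln z₀ = (ln z₁ − r·ln z₂)/(1 − r)
ln z₀ = (1.38379 − 0.73600×3.25810) / 0.26400 = -3.8415
z₀ = exp(-3.8415) = 0.02146 m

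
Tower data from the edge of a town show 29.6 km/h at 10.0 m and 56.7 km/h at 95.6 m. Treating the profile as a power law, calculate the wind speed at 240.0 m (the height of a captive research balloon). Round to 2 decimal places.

First find α: α = ln(V₂/V₁)/ln(z₂/z₁) = ln(56.7/29.6)/ln(95.6/10.0) = 0.65000/2.25759 = 0.2879
Extrapolate from 95.6 m to 240.0 m: V₃ = 56.7 × (240.0/95.6)^0.2879 = 56.7 × 1.3035 = 73.9059 km/h

73.91 km/h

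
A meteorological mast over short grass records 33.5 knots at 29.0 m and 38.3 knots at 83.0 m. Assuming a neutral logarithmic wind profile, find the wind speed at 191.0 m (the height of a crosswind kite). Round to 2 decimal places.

42.10 knots

Log law: V ∝ ln(z/z₀). From the pair, with r = V₁/V₂ = 0.87467,
ln z₀ = (ln z₁ − r·ln z₂)/(1 − r) = (3.3673 − 0.87467×4.4188)/0.12533 = -3.9716 → z₀ = 0.01884 m
V₃ = V₁ · ln(z₃/z₀)/ln(z₁/z₀) = 33.5 × 9.2239/7.3389 = 42.1044 knots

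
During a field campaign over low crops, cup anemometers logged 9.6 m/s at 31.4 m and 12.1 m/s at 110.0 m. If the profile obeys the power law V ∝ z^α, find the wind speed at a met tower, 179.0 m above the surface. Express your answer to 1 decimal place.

First find α: α = ln(V₂/V₁)/ln(z₂/z₁) = ln(12.1/9.6)/ln(110.0/31.4) = 0.23144/1.25367 = 0.1846
Extrapolate from 110.0 m to 179.0 m: V₃ = 12.1 × (179.0/110.0)^0.1846 = 12.1 × 1.0941 = 13.2380 m/s

13.2 m/s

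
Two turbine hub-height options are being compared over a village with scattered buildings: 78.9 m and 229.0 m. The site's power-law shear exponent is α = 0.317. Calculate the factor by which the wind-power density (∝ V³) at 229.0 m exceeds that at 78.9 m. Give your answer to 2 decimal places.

Speed ratio: V_B/V_A = (z_B/z_A)^α = (229.0/78.9)^0.317 = (2.9024)^0.317 = 1.40183
Power-density ratio: P_B/P_A = (V_B/V_A)³ = (1.40183)³ = 2.75476

2.75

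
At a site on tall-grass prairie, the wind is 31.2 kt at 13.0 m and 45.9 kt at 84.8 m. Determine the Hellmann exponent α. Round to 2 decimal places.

α ≈ 0.21

Power law: V₂/V₁ = (z₂/z₁)^α ⇒ α = ln(V₂/V₁) / ln(z₂/z₁)
α = ln(45.9/31.2) / ln(84.8/13.0) = ln(1.4712) / ln(6.5231)
  = 0.38605 / 1.87535 = 0.20585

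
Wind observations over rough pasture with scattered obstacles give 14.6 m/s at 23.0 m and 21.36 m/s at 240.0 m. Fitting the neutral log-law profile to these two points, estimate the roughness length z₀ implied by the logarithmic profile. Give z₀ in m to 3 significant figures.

z₀ ≈ 0.145 m

Log law: V(z) ∝ ln(z/z₀). With r = V₁/V₂ = 14.6/21.36 = 0.68352,
r · ln(z₂/z₀) = ln(z₁/z₀) ⇒ ln z₀ = (ln z₁ − r·ln z₂)/(1 − r)
ln z₀ = (3.13549 − 0.68352×5.48064) / 0.31648 = -1.9295
z₀ = exp(-1.9295) = 0.1452 m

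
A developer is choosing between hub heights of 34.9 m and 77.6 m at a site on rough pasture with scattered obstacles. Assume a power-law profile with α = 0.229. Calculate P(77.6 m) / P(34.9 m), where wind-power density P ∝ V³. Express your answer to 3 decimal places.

1.731

Speed ratio: V_B/V_A = (z_B/z_A)^α = (77.6/34.9)^0.229 = (2.2235)^0.229 = 1.20080
Power-density ratio: P_B/P_A = (V_B/V_A)³ = (1.20080)³ = 1.73147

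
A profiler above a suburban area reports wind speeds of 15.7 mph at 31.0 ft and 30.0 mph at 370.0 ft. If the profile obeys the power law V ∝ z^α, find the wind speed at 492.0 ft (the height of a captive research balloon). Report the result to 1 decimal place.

First find α: α = ln(V₂/V₁)/ln(z₂/z₁) = ln(30.0/15.7)/ln(370.0/31.0) = 0.64754/2.47952 = 0.2612
Extrapolate from 370.0 ft to 492.0 ft: V₃ = 30.0 × (492.0/370.0)^0.2612 = 30.0 × 1.0773 = 32.3179 mph

32.3 mph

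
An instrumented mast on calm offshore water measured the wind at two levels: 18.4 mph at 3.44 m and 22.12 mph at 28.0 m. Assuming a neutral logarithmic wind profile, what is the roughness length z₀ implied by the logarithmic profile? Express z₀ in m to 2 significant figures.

Log law: V(z) ∝ ln(z/z₀). With r = V₁/V₂ = 18.4/22.12 = 0.83183,
r · ln(z₂/z₀) = ln(z₁/z₀) ⇒ ln z₀ = (ln z₁ − r·ln z₂)/(1 − r)
ln z₀ = (1.23547 − 0.83183×3.33220) / 0.16817 = -9.1355
z₀ = exp(-9.1355) = 0.0001078 m

z₀ ≈ 0.00011 m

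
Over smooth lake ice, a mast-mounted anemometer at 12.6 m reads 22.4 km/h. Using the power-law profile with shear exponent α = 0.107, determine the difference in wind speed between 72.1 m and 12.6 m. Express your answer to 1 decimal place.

Power law: V₂ = V₁ · (z₂/z₁)^α = 22.4 × (5.7222)^0.107 = 26.9965 km/h
ΔV = 26.9965 − 22.4 = 4.5965 km/h

4.6 km/h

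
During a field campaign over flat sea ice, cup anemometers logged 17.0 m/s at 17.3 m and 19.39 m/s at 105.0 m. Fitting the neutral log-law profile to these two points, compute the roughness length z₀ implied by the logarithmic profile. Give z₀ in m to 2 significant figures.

Log law: V(z) ∝ ln(z/z₀). With r = V₁/V₂ = 17.0/19.39 = 0.87674,
r · ln(z₂/z₀) = ln(z₁/z₀) ⇒ ln z₀ = (ln z₁ − r·ln z₂)/(1 − r)
ln z₀ = (2.85071 − 0.87674×4.65396) / 0.12326 = -9.9758
z₀ = exp(-9.9758) = 0.00004651 m

z₀ ≈ 0.000047 m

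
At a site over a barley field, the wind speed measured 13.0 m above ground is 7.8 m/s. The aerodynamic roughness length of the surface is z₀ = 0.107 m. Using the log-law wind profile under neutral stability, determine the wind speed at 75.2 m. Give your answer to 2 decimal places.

10.65 m/s

Log law: V(z) ∝ ln(z/z₀), so V₂/V₁ = ln(z₂/z₀) / ln(z₁/z₀).
ln(75.2/0.107) = 6.5551, ln(13.0/0.107) = 4.7999
V₂ = 7.8 × 6.5551/4.7999 = 7.8 × 1.3657 = 10.6523 m/s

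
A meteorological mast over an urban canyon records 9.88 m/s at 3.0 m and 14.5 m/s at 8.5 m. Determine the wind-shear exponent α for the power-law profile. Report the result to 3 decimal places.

Power law: V₂/V₁ = (z₂/z₁)^α ⇒ α = ln(V₂/V₁) / ln(z₂/z₁)
α = ln(14.5/9.88) / ln(8.5/3.0) = ln(1.4676) / ln(2.8333)
  = 0.38364 / 1.04145 = 0.36837

α ≈ 0.368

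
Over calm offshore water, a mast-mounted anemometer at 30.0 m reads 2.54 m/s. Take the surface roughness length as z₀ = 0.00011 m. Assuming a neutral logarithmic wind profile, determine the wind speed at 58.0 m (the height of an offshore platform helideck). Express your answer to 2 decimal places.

Log law: V(z) ∝ ln(z/z₀), so V₂/V₁ = ln(z₂/z₀) / ln(z₁/z₀).
ln(58.0/0.00011) = 13.1755, ln(30.0/0.00011) = 12.5162
V₂ = 2.54 × 13.1755/12.5162 = 2.54 × 1.0527 = 2.6738 m/s

2.67 m/s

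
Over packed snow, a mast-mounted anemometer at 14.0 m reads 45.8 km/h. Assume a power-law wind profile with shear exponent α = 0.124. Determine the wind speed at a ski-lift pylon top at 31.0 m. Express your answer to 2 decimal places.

50.54 km/h

Power-law profile: V₂ = V₁ · (z₂/z₁)^α
V₂ = 45.8 × (31.0/14.0)^0.124 = 45.8 × (2.2143)^0.124
    = 45.8 × 1.1036 = 50.5446 km/h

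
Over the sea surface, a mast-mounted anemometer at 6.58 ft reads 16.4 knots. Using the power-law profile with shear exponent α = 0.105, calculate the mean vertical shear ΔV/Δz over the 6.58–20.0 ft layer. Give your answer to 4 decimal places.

Power law: V₂ = V₁ · (z₂/z₁)^α = 16.4 × (3.0395)^0.105 = 18.4305 knots
ΔV/Δz = (18.4305 − 16.4)/(20.0 − 6.58) = 2.0305/13.4200 = 0.15131 knots/ft

0.1513 knots/ft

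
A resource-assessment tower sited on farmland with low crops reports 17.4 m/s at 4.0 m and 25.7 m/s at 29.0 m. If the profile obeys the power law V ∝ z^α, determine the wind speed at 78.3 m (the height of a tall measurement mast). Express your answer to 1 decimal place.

First find α: α = ln(V₂/V₁)/ln(z₂/z₁) = ln(25.7/17.4)/ln(29.0/4.0) = 0.39002/1.98100 = 0.1969
Extrapolate from 29.0 m to 78.3 m: V₃ = 25.7 × (78.3/29.0)^0.1969 = 25.7 × 1.2160 = 31.2507 m/s

31.3 m/s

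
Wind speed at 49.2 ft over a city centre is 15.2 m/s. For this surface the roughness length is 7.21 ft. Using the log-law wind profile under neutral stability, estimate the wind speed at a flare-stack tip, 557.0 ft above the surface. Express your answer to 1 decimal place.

34.4 m/s

Log law: V(z) ∝ ln(z/z₀), so V₂/V₁ = ln(z₂/z₀) / ln(z₁/z₀).
ln(557.0/7.21) = 4.3471, ln(49.2/7.21) = 1.9204
V₂ = 15.2 × 4.3471/1.9204 = 15.2 × 2.2636 = 34.4069 m/s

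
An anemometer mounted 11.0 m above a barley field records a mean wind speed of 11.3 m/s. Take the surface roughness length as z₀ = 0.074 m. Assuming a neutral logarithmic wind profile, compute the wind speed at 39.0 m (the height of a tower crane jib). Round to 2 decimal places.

14.16 m/s

Log law: V(z) ∝ ln(z/z₀), so V₂/V₁ = ln(z₂/z₀) / ln(z₁/z₀).
ln(39.0/0.074) = 6.2673, ln(11.0/0.074) = 5.0016
V₂ = 11.3 × 6.2673/5.0016 = 11.3 × 1.2531 = 14.1595 m/s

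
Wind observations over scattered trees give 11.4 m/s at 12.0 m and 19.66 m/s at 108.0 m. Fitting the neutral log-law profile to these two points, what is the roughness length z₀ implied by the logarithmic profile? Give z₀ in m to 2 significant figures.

Log law: V(z) ∝ ln(z/z₀). With r = V₁/V₂ = 11.4/19.66 = 0.57986,
r · ln(z₂/z₀) = ln(z₁/z₀) ⇒ ln z₀ = (ln z₁ − r·ln z₂)/(1 − r)
ln z₀ = (2.48491 − 0.57986×4.68213) / 0.42014 = -0.5476
z₀ = exp(-0.5476) = 0.5783 m

z₀ ≈ 0.58 m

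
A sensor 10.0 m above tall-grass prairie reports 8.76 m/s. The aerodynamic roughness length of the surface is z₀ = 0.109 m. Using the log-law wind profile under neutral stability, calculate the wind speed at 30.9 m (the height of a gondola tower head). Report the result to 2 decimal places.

Log law: V(z) ∝ ln(z/z₀), so V₂/V₁ = ln(z₂/z₀) / ln(z₁/z₀).
ln(30.9/0.109) = 5.6472, ln(10.0/0.109) = 4.5190
V₂ = 8.76 × 5.6472/4.5190 = 8.76 × 1.2497 = 10.9469 m/s

10.95 m/s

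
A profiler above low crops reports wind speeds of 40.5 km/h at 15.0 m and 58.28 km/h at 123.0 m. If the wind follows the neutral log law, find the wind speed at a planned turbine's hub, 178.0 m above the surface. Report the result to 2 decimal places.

Log law: V ∝ ln(z/z₀). From the pair, with r = V₁/V₂ = 0.69492,
ln z₀ = (ln z₁ − r·ln z₂)/(1 − r) = (2.7081 − 0.69492×4.8122)/0.30508 = -2.0848 → z₀ = 0.1243 m
V₃ = V₁ · ln(z₃/z₀)/ln(z₁/z₀) = 40.5 × 7.2666/4.7929 = 61.4031 km/h

61.40 km/h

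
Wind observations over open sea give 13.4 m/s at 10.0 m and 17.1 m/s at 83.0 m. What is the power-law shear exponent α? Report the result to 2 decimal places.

α ≈ 0.12

Power law: V₂/V₁ = (z₂/z₁)^α ⇒ α = ln(V₂/V₁) / ln(z₂/z₁)
α = ln(17.1/13.4) / ln(83.0/10.0) = ln(1.2761) / ln(8.3000)
  = 0.24382 / 2.11626 = 0.11521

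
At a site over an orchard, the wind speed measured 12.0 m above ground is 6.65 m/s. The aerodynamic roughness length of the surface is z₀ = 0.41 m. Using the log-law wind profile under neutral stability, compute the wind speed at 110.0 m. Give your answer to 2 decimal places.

11.01 m/s

Log law: V(z) ∝ ln(z/z₀), so V₂/V₁ = ln(z₂/z₀) / ln(z₁/z₀).
ln(110.0/0.41) = 5.5921, ln(12.0/0.41) = 3.3765
V₂ = 6.65 × 5.5921/3.3765 = 6.65 × 1.6562 = 11.0136 m/s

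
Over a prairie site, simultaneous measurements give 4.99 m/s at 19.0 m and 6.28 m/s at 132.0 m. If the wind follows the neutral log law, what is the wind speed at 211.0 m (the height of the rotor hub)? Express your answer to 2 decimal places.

Log law: V ∝ ln(z/z₀). From the pair, with r = V₁/V₂ = 0.79459,
ln z₀ = (ln z₁ − r·ln z₂)/(1 − r) = (2.9444 − 0.79459×4.8828)/0.20541 = -4.5536 → z₀ = 0.01053 m
V₃ = V₁ · ln(z₃/z₀)/ln(z₁/z₀) = 4.99 × 9.9054/7.4980 = 6.5922 m/s

6.59 m/s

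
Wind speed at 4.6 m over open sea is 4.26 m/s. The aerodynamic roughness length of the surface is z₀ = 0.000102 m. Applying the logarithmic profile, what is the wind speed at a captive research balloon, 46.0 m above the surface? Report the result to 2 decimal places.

Log law: V(z) ∝ ln(z/z₀), so V₂/V₁ = ln(z₂/z₀) / ln(z₁/z₀).
ln(46.0/0.000102) = 13.0192, ln(4.6/0.000102) = 10.7166
V₂ = 4.26 × 13.0192/10.7166 = 4.26 × 1.2149 = 5.1753 m/s

5.18 m/s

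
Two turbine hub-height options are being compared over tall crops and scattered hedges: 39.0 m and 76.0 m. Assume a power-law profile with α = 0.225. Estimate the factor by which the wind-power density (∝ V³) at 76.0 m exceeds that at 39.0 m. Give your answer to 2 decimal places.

Speed ratio: V_B/V_A = (z_B/z_A)^α = (76.0/39.0)^0.225 = (1.9487)^0.225 = 1.16197
Power-density ratio: P_B/P_A = (V_B/V_A)³ = (1.16197)³ = 1.56885

1.57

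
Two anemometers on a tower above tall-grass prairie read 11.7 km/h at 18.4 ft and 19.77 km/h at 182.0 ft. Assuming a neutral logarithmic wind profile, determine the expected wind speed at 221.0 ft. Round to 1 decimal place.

20.5 km/h

Log law: V ∝ ln(z/z₀). From the pair, with r = V₁/V₂ = 0.59181,
ln z₀ = (ln z₁ − r·ln z₂)/(1 − r) = (2.9124 − 0.59181×5.2040)/0.40819 = -0.4101 → z₀ = 0.6636 ft
V₃ = V₁ · ln(z₃/z₀)/ln(z₁/z₀) = 11.7 × 5.8083/3.3225 = 20.4537 km/h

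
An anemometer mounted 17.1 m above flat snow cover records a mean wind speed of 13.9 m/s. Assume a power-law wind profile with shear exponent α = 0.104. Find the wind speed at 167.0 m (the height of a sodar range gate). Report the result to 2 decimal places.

Power-law profile: V₂ = V₁ · (z₂/z₁)^α
V₂ = 13.9 × (167.0/17.1)^0.104 = 13.9 × (9.7661)^0.104
    = 13.9 × 1.2675 = 17.6176 m/s

17.62 m/s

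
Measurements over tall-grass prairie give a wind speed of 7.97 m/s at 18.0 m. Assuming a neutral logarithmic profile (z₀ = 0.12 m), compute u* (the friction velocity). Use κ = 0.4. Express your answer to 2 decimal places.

u* ≈ 0.64 m/s

Log law: V(z) = (u*/κ) · ln(z/z₀) ⇒ u* = κ · V / ln(z/z₀)
u* = 0.4 × 7.97 / ln(18.0/0.12) = 0.4 × 7.97 / 5.0106
   = 3.1880 / 5.0106 = 0.6362 m/s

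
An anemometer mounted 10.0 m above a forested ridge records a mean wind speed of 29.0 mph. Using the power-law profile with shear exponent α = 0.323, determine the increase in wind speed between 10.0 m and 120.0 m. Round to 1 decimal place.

35.7 mph

Power law: V₂ = V₁ · (z₂/z₁)^α = 29.0 × (12.0000)^0.323 = 64.7103 mph
ΔV = 64.7103 − 29.0 = 35.7103 mph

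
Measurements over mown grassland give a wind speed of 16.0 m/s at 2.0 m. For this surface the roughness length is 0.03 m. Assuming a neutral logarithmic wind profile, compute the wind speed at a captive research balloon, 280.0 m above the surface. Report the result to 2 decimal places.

Log law: V(z) ∝ ln(z/z₀), so V₂/V₁ = ln(z₂/z₀) / ln(z₁/z₀).
ln(280.0/0.03) = 9.1413, ln(2.0/0.03) = 4.1997
V₂ = 16.0 × 9.1413/4.1997 = 16.0 × 2.1767 = 34.8266 m/s

34.83 m/s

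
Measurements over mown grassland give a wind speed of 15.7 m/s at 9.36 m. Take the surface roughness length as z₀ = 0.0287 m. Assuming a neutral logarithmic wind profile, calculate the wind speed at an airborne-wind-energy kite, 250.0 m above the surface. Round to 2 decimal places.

Log law: V(z) ∝ ln(z/z₀), so V₂/V₁ = ln(z₂/z₀) / ln(z₁/z₀).
ln(250.0/0.0287) = 9.0723, ln(9.36/0.0287) = 5.7873
V₂ = 15.7 × 9.0723/5.7873 = 15.7 × 1.5676 = 24.6117 m/s

24.61 m/s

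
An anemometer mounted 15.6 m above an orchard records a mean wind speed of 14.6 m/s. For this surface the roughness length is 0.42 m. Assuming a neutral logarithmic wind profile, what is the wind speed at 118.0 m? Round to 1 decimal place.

22.8 m/s

Log law: V(z) ∝ ln(z/z₀), so V₂/V₁ = ln(z₂/z₀) / ln(z₁/z₀).
ln(118.0/0.42) = 5.6382, ln(15.6/0.42) = 3.6148
V₂ = 14.6 × 5.6382/3.6148 = 14.6 × 1.5598 = 22.7725 m/s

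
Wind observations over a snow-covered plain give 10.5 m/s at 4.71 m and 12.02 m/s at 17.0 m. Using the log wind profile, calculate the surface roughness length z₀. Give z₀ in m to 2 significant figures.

Log law: V(z) ∝ ln(z/z₀). With r = V₁/V₂ = 10.5/12.02 = 0.87354,
r · ln(z₂/z₀) = ln(z₁/z₀) ⇒ ln z₀ = (ln z₁ − r·ln z₂)/(1 − r)
ln z₀ = (1.54969 − 0.87354×2.83321) / 0.12646 = -7.3168
z₀ = exp(-7.3168) = 0.0006643 m

z₀ ≈ 0.00066 m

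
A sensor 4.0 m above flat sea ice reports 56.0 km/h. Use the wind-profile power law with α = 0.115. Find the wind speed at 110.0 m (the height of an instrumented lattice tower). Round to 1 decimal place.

Power-law profile: V₂ = V₁ · (z₂/z₁)^α
V₂ = 56.0 × (110.0/4.0)^0.115 = 56.0 × (27.5000)^0.115
    = 56.0 × 1.4639 = 81.9806 km/h

82.0 km/h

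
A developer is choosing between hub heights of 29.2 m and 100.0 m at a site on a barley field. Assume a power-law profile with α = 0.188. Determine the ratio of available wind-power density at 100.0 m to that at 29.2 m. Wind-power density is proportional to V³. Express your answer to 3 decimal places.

2.002

Speed ratio: V_B/V_A = (z_B/z_A)^α = (100.0/29.2)^0.188 = (3.4247)^0.188 = 1.26040
Power-density ratio: P_B/P_A = (V_B/V_A)³ = (1.26040)³ = 2.00228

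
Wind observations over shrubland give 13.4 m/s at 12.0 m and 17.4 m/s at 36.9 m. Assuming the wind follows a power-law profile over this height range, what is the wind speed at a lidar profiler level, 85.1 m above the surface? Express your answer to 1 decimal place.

21.1 m/s

First find α: α = ln(V₂/V₁)/ln(z₂/z₁) = ln(17.4/13.4)/ln(36.9/12.0) = 0.26122/1.12330 = 0.2325
Extrapolate from 36.9 m to 85.1 m: V₃ = 17.4 × (85.1/36.9)^0.2325 = 17.4 × 1.2145 = 21.1319 m/s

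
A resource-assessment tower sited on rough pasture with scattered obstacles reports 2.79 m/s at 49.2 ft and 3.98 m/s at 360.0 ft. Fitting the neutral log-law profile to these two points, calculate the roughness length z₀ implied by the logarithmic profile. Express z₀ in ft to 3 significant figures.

Log law: V(z) ∝ ln(z/z₀). With r = V₁/V₂ = 2.79/3.98 = 0.70101,
r · ln(z₂/z₀) = ln(z₁/z₀) ⇒ ln z₀ = (ln z₁ − r·ln z₂)/(1 − r)
ln z₀ = (3.89589 − 0.70101×5.88610) / 0.29899 = -0.7702
z₀ = exp(-0.7702) = 0.4629 ft

z₀ ≈ 0.463 ft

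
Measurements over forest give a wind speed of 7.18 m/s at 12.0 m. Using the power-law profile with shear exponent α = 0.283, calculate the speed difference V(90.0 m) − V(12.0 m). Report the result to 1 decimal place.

5.5 m/s

Power law: V₂ = V₁ · (z₂/z₁)^α = 7.18 × (7.5000)^0.283 = 12.6989 m/s
ΔV = 12.6989 − 7.18 = 5.5189 m/s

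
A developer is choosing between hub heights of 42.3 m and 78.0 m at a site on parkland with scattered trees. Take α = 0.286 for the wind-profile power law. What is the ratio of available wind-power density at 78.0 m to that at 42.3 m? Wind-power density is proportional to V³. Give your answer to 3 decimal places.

1.691

Speed ratio: V_B/V_A = (z_B/z_A)^α = (78.0/42.3)^0.286 = (1.8440)^0.286 = 1.19126
Power-density ratio: P_B/P_A = (V_B/V_A)³ = (1.19126)³ = 1.69051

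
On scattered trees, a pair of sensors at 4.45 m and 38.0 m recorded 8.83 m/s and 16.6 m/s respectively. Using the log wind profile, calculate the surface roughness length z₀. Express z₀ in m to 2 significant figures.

Log law: V(z) ∝ ln(z/z₀). With r = V₁/V₂ = 8.83/16.6 = 0.53193,
r · ln(z₂/z₀) = ln(z₁/z₀) ⇒ ln z₀ = (ln z₁ − r·ln z₂)/(1 − r)
ln z₀ = (1.49290 − 0.53193×3.63759) / 0.46807 = -0.9444
z₀ = exp(-0.9444) = 0.3889 m

z₀ ≈ 0.39 m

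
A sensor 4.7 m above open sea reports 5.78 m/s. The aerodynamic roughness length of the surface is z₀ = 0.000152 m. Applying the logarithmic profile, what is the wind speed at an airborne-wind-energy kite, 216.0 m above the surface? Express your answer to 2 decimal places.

Log law: V(z) ∝ ln(z/z₀), so V₂/V₁ = ln(z₂/z₀) / ln(z₁/z₀).
ln(216.0/0.000152) = 14.1669, ln(4.7/0.000152) = 10.3392
V₂ = 5.78 × 14.1669/10.3392 = 5.78 × 1.3702 = 7.9198 m/s

7.92 m/s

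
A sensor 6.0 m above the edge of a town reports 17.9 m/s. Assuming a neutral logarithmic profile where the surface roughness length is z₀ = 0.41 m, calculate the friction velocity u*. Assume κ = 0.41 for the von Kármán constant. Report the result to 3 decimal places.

Log law: V(z) = (u*/κ) · ln(z/z₀) ⇒ u* = κ · V / ln(z/z₀)
u* = 0.41 × 17.9 / ln(6.0/0.41) = 0.41 × 17.9 / 2.6834
   = 7.3390 / 2.6834 = 2.7350 m/s

u* ≈ 2.735 m/s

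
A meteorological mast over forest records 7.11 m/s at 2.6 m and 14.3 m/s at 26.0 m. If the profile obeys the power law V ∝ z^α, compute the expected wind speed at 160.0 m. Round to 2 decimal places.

24.82 m/s

First find α: α = ln(V₂/V₁)/ln(z₂/z₁) = ln(14.3/7.11)/ln(26.0/2.6) = 0.69876/2.30259 = 0.3035
Extrapolate from 26.0 m to 160.0 m: V₃ = 14.3 × (160.0/26.0)^0.3035 = 14.3 × 1.7357 = 24.8208 m/s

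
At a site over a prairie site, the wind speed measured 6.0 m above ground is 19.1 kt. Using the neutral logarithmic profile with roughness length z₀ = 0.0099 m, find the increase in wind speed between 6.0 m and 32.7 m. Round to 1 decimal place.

5.1 kt

Log law: V₂ = V₁ · ln(z₂/z₀)/ln(z₁/z₀) = 19.1 × 8.1026/6.4070 = 24.1548 kt
ΔV = 24.1548 − 19.1 = 5.0548 kt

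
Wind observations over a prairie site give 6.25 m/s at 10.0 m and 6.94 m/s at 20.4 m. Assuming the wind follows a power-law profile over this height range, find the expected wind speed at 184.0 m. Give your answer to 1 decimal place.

First find α: α = ln(V₂/V₁)/ln(z₂/z₁) = ln(6.94/6.25)/ln(20.4/10.0) = 0.10472/0.71295 = 0.1469
Extrapolate from 20.4 m to 184.0 m: V₃ = 6.94 × (184.0/20.4)^0.1469 = 6.94 × 1.3813 = 9.5865 m/s

9.6 m/s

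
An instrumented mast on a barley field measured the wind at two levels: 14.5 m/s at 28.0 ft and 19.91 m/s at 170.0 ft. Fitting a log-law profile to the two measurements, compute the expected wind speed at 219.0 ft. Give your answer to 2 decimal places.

20.67 m/s

Log law: V ∝ ln(z/z₀). From the pair, with r = V₁/V₂ = 0.72828,
ln z₀ = (ln z₁ − r·ln z₂)/(1 − r) = (3.3322 − 0.72828×5.1358)/0.27172 = -1.5018 → z₀ = 0.2227 ft
V₃ = V₁ · ln(z₃/z₀)/ln(z₁/z₀) = 14.5 × 6.8909/4.8340 = 20.6697 m/s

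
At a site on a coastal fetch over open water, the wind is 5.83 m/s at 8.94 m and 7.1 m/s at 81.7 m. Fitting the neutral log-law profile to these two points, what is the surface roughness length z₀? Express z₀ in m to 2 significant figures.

Log law: V(z) ∝ ln(z/z₀). With r = V₁/V₂ = 5.83/7.1 = 0.82113,
r · ln(z₂/z₀) = ln(z₁/z₀) ⇒ ln z₀ = (ln z₁ − r·ln z₂)/(1 − r)
ln z₀ = (2.19054 − 0.82113×4.40305) / 0.17887 = -7.9661
z₀ = exp(-7.9661) = 0.0003470 m

z₀ ≈ 0.00035 m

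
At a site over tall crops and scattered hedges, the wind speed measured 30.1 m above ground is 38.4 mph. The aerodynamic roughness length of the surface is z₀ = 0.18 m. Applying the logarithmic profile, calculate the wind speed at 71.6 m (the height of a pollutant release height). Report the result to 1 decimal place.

44.9 mph

Log law: V(z) ∝ ln(z/z₀), so V₂/V₁ = ln(z₂/z₀) / ln(z₁/z₀).
ln(71.6/0.18) = 5.9859, ln(30.1/0.18) = 5.1193
V₂ = 38.4 × 5.9859/5.1193 = 38.4 × 1.1693 = 44.9001 mph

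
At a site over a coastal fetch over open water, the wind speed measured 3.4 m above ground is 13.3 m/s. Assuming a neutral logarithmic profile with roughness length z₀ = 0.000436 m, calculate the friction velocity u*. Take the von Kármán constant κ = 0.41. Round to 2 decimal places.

u* ≈ 0.61 m/s

Log law: V(z) = (u*/κ) · ln(z/z₀) ⇒ u* = κ · V / ln(z/z₀)
u* = 0.41 × 13.3 / ln(3.4/0.000436) = 0.41 × 13.3 / 8.9616
   = 5.4530 / 8.9616 = 0.6085 m/s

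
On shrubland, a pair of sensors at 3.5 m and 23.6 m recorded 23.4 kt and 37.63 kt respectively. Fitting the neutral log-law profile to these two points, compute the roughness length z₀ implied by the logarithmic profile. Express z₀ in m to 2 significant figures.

z₀ ≈ 0.15 m

Log law: V(z) ∝ ln(z/z₀). With r = V₁/V₂ = 23.4/37.63 = 0.62184,
r · ln(z₂/z₀) = ln(z₁/z₀) ⇒ ln z₀ = (ln z₁ − r·ln z₂)/(1 − r)
ln z₀ = (1.25276 − 0.62184×3.16125) / 0.37816 = -1.8856
z₀ = exp(-1.8856) = 0.1517 m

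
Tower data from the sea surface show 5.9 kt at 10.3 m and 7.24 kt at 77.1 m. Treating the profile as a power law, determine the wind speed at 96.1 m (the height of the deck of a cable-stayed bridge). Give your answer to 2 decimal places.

7.40 kt

First find α: α = ln(V₂/V₁)/ln(z₂/z₁) = ln(7.24/5.9)/ln(77.1/10.3) = 0.20467/2.01296 = 0.1017
Extrapolate from 77.1 m to 96.1 m: V₃ = 7.24 × (96.1/77.1)^0.1017 = 7.24 × 1.0227 = 7.4040 kt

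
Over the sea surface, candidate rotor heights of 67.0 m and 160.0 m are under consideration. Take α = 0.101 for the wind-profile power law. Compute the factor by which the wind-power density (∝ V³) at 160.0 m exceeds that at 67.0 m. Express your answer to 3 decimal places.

1.302

Speed ratio: V_B/V_A = (z_B/z_A)^α = (160.0/67.0)^0.101 = (2.3881)^0.101 = 1.09190
Power-density ratio: P_B/P_A = (V_B/V_A)³ = (1.09190)³ = 1.30181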